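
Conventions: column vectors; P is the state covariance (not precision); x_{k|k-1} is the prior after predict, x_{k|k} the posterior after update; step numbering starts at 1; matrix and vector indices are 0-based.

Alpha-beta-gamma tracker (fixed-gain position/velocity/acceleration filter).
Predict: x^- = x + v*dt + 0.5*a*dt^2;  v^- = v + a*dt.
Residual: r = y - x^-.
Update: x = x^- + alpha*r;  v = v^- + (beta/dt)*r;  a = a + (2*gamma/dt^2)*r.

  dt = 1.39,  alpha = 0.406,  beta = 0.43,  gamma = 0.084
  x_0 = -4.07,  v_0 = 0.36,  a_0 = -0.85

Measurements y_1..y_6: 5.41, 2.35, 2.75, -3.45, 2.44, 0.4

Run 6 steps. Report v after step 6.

step 1: x_pred=-4.3907  r=9.8007  x^+=-0.4116  v^+=2.2104  a^+=0.0022
step 2: x_pred=2.6629  r=-0.3129  x^+=2.5359  v^+=2.1166  a^+=-0.0250
step 3: x_pred=5.4538  r=-2.7038  x^+=4.3561  v^+=1.2454  a^+=-0.2601
step 4: x_pred=5.8359  r=-9.2859  x^+=2.0658  v^+=-1.9888  a^+=-1.0675
step 5: x_pred=-1.7298  r=4.1698  x^+=-0.0369  v^+=-2.1827  a^+=-0.7050
step 6: x_pred=-3.7519  r=4.1519  x^+=-2.0662  v^+=-1.8782  a^+=-0.3440

v_post = -1.8782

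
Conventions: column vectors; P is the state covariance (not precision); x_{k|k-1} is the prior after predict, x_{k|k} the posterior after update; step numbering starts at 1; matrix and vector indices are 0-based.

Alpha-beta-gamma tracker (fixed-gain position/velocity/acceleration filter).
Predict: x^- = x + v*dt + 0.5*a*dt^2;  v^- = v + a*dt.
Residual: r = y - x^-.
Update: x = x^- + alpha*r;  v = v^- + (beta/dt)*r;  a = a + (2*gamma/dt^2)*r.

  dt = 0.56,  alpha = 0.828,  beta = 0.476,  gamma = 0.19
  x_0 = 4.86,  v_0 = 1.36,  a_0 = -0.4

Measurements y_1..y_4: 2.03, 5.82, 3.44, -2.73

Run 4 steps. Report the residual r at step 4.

resid = -5.8644

step 1: x_pred=5.5589  r=-3.5289  x^+=2.6370  v^+=-1.8635  a^+=-4.6761
step 2: x_pred=0.8602  r=4.9598  x^+=4.9669  v^+=-0.2663  a^+=1.3339
step 3: x_pred=5.0269  r=-1.5869  x^+=3.7130  v^+=-0.8682  a^+=-0.5890
step 4: x_pred=3.1344  r=-5.8644  x^+=-1.7213  v^+=-6.1828  a^+=-7.6951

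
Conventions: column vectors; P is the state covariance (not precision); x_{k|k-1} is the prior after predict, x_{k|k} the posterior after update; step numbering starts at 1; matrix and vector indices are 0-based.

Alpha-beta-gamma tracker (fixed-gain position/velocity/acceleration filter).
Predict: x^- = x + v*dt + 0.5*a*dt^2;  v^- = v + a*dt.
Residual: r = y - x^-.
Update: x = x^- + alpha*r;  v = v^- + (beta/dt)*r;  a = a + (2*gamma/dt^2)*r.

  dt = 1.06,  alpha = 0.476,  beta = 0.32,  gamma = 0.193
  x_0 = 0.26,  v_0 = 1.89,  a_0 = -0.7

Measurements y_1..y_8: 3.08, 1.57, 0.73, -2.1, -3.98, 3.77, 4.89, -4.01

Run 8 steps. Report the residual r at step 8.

step 1: x_pred=1.8701  r=1.2099  x^+=2.4460  v^+=1.5132  a^+=-0.2844
step 2: x_pred=3.8903  r=-2.3203  x^+=2.7858  v^+=0.5113  a^+=-1.0815
step 3: x_pred=2.7203  r=-1.9903  x^+=1.7729  v^+=-1.2359  a^+=-1.7652
step 4: x_pred=-0.5288  r=-1.5712  x^+=-1.2767  v^+=-3.5813  a^+=-2.3050
step 5: x_pred=-6.3678  r=2.3878  x^+=-5.2312  v^+=-5.3038  a^+=-1.4847
step 6: x_pred=-11.6873  r=15.4573  x^+=-4.3296  v^+=-2.2111  a^+=3.8255
step 7: x_pred=-4.5243  r=9.4143  x^+=-0.0431  v^+=4.6859  a^+=7.0597
step 8: x_pred=8.8901  r=-12.9001  x^+=2.7497  v^+=8.2748  a^+=2.6280

resid = -12.9001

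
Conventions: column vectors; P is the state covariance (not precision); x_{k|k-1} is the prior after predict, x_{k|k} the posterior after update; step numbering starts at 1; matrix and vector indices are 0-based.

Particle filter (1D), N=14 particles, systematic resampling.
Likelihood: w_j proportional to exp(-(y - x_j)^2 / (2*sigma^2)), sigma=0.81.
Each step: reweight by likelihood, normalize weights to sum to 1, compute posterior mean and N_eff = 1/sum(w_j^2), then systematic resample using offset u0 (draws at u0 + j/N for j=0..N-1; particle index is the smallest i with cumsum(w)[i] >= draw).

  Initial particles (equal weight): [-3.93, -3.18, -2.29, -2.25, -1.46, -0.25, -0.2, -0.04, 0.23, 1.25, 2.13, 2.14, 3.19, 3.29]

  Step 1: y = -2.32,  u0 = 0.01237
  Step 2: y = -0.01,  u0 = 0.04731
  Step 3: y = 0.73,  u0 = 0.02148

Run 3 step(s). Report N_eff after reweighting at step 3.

N_eff = 10.3219

step 1: w=[0.0412, 0.1689, 0.2966, 0.2957, 0.1689, 0.0113, 0.0097, 0.0056, 0.0021, 0.0000, 0.0000, 0.0000, 0.0000, 0.0000]  mean=-2.2945  Neff=4.2662  idx=[0, 1, 1, 2, 2, 2, 2, 3, 3, 3, 3, 3, 4, 4]
step 2: w=[0.0000, 0.0008, 0.0008, 0.0323, 0.0323, 0.0323, 0.0323, 0.0371, 0.0371, 0.0371, 0.0371, 0.0371, 0.3419, 0.3419]  mean=-1.7165  Neff=4.0844  idx=[4, 6, 8, 10, 12, 12, 12, 12, 12, 13, 13, 13, 13, 13]
step 3: w=[0.0036, 0.0036, 0.0044, 0.0044, 0.0984, 0.0984, 0.0984, 0.0984, 0.0984, 0.0984, 0.0984, 0.0984, 0.0984, 0.0984]  mean=-1.4730  Neff=10.3219  idx=[4, 4, 5, 6, 6, 7, 8, 9, 9, 10, 11, 12, 12, 13]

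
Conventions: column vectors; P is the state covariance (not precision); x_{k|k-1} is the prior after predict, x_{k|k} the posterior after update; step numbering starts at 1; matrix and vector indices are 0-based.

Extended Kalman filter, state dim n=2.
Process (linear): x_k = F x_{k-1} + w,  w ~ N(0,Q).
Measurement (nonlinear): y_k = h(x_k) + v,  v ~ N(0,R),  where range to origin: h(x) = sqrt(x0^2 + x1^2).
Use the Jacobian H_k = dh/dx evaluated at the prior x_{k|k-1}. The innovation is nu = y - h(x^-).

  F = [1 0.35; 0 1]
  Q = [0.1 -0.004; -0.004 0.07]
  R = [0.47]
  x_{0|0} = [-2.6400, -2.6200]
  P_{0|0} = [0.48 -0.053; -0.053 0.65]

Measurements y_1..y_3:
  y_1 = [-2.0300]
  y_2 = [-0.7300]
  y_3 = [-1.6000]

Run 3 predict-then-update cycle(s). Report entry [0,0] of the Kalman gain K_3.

step 1: x^-=[-3.5570, -2.6200]  P^-=[0.6225 0.1705; 0.1705 0.7200]  H_jac=[-0.8052 -0.5931]  S=[1.2896]  K=[-0.4671; -0.4376]  nu=[-6.4478]  x^+=[-0.5455, 0.2012]  P^+=[0.3412 -0.0931; -0.0931 0.4731]
step 2: x^-=[-0.4750, 0.2012]  P^-=[0.4340 0.0685; 0.0685 0.5431]  H_jac=[-0.9208 0.3901]  S=[0.8714]  K=[-0.4279; 0.1707]  nu=[-1.2459]  x^+=[0.0581, -0.0114]  P^+=[0.2744 0.1322; 0.1322 0.5177]
step 3: x^-=[0.0541, -0.0114]  P^-=[0.5304 0.3094; 0.3094 0.5877]  H_jac=[0.9784 -0.2068]  S=[0.8777]  K=[0.5184; 0.2064]  nu=[-1.6553]  x^+=[-0.8039, -0.3532]  P^+=[0.2945 0.2155; 0.2155 0.5503]

K[0,0] = 0.5184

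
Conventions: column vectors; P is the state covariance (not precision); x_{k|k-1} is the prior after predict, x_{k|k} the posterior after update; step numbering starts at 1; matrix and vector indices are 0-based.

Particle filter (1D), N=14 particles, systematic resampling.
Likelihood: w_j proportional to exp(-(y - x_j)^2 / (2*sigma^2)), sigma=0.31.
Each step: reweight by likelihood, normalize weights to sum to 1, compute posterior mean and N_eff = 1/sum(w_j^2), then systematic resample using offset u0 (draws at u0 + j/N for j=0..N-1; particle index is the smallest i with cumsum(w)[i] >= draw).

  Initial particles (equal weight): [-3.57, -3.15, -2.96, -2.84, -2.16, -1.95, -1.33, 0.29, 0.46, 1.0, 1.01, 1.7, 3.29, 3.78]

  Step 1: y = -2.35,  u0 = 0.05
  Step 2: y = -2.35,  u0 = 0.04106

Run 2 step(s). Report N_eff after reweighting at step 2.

N_eff = 11.5738

step 1: w=[0.0002, 0.0206, 0.0831, 0.1652, 0.4776, 0.2506, 0.0026, 0.0000, 0.0000, 0.0000, 0.0000, 0.0000, 0.0000, 0.0000]  mean=-2.3049  Neff=3.0720  idx=[2, 3, 3, 3, 4, 4, 4, 4, 4, 4, 5, 5, 5, 5]
step 2: w=[0.0187, 0.0372, 0.0372, 0.0372, 0.1074, 0.1074, 0.1074, 0.1074, 0.1074, 0.1074, 0.0564, 0.0564, 0.0564, 0.0564]  mean=-2.2034  Neff=11.5738  idx=[1, 3, 4, 5, 5, 6, 7, 7, 8, 9, 9, 10, 12, 13]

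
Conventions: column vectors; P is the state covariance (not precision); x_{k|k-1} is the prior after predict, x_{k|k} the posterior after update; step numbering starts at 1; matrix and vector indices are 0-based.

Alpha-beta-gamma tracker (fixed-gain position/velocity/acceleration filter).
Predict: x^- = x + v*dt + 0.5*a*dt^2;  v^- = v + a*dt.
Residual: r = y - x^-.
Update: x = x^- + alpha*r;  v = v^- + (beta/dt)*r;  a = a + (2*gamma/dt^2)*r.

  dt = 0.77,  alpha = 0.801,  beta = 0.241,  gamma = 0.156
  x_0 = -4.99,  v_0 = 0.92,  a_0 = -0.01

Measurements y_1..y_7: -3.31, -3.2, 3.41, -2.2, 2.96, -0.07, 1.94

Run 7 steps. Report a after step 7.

step 1: x_pred=-4.2846  r=0.9746  x^+=-3.5039  v^+=1.2173  a^+=0.5028
step 2: x_pred=-2.4175  r=-0.7825  x^+=-3.0443  v^+=1.3596  a^+=0.0911
step 3: x_pred=-1.9704  r=5.3804  x^+=2.3393  v^+=3.1137  a^+=2.9224
step 4: x_pred=5.6032  r=-7.8032  x^+=-0.6472  v^+=2.9217  a^+=-1.1839
step 5: x_pred=1.2516  r=1.7084  x^+=2.6200  v^+=2.5448  a^+=-0.2849
step 6: x_pred=4.4951  r=-4.5651  x^+=0.8384  v^+=0.8967  a^+=-2.6871
step 7: x_pred=0.7323  r=1.2077  x^+=1.6997  v^+=-0.7944  a^+=-2.0516

a_post = -2.0516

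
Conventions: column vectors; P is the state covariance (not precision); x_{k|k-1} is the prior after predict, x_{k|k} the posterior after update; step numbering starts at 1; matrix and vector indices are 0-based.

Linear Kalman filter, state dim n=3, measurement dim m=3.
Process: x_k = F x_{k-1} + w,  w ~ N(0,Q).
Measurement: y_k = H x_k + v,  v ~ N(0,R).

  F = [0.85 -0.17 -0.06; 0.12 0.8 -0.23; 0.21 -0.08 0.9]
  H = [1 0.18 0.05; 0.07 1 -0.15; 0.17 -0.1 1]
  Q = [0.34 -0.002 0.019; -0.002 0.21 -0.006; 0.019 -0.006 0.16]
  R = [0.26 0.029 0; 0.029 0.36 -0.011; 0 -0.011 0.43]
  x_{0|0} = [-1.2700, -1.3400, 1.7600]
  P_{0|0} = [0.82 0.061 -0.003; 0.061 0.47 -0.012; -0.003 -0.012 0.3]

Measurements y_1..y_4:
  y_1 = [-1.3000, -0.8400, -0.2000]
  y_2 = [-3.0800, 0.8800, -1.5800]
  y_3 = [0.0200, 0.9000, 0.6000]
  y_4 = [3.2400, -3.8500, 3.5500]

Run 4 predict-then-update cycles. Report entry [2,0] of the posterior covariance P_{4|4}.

P_post[2,0] = -0.0110

step 1: x^-=[-0.9573, -1.6292, 1.4245]  P^-=[0.9295 0.0628 0.1488; 0.0628 0.5548 -0.0769; 0.1488 -0.0769 0.4407]  S=[1.2447 0.2307 0.3023; 0.2307 0.9580 -0.1827; 0.3023 -0.1827 0.9669]  K=[0.7579 -0.0604 0.0624; 0.0247 0.5854 -0.0230; 0.0210 -0.0532 0.4733]  nu=[-0.1207, 1.0699, -1.6247]  x^+=[-1.2148, -0.9686, 0.5961]  P^+=[0.1985 -0.0155 -0.0078; -0.0155 0.2140 0.0077; -0.0078 0.0077 0.2062]
step 2: x^-=[-0.9037, -1.0577, 0.3589]  P^-=[0.4958 -0.0167 0.0408; -0.0167 0.3553 -0.0546; 0.0408 -0.0546 0.3336]  S=[0.7652 0.1010 0.1273; 0.1010 0.7384 -0.1470; 0.1273 -0.1470 0.8068]  K=[0.6479 -0.0639 0.0432; -0.0015 0.4856 -0.0265; -0.0002 -0.0544 0.4190]  nu=[-2.0039, 2.0548, -1.8911]  x^+=[-2.4151, -0.0067, -0.5446]  P^+=[0.1705 -0.0184 -0.0115; -0.0184 0.1770 0.0041; -0.0115 0.0041 0.1831]
step 3: x^-=[-2.0190, -0.1699, -0.9968]  P^-=[0.4755 -0.0160 0.0346; -0.0160 0.3310 -0.0515; 0.0346 -0.0515 0.3126]  S=[0.7438 0.0971 0.1175; 0.0971 0.7129 -0.1387; 0.1175 -0.1387 0.7823]  K=[0.6391 -0.0617 0.0427; -0.0015 0.4683 -0.0284; -0.0015 -0.0558 0.4041]  nu=[2.1194, 1.0617, 1.9230]  x^+=[-0.6480, 0.2695, -0.2822]  P^+=[0.1681 -0.0176 -0.0113; -0.0176 0.1705 0.0027; -0.0113 0.0027 0.1766]
step 4: x^-=[-0.5797, 0.2028, -0.4116]  P^-=[0.4733 -0.0150 0.0347; -0.0150 0.3271 -0.0507; 0.0347 -0.0507 0.3074]  S=[0.7419 0.0973 0.1171; 0.0973 0.7088 -0.1366; 0.1171 -0.1366 0.7768]  K=[0.6379 -0.0609 0.0433; -0.0007 0.4654 -0.0287; -0.0006 -0.0560 0.4001]  nu=[3.8038, -4.0739, 4.0805]  x^+=[2.2716, -1.8131, 1.4469]  P^+=[0.1677 -0.0173 -0.0110; -0.0173 0.1694 0.0024; -0.0110 0.0024 0.1748]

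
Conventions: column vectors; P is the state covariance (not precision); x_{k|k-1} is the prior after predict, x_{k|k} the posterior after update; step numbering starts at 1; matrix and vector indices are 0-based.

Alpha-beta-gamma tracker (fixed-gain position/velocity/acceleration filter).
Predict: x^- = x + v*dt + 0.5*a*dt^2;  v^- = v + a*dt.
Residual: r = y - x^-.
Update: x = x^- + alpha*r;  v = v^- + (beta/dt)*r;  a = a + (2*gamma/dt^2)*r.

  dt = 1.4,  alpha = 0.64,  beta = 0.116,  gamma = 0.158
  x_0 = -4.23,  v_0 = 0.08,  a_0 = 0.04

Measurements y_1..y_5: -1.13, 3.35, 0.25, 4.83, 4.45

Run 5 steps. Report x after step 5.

step 1: x_pred=-4.0788  r=2.9488  x^+=-2.1916  v^+=0.3803  a^+=0.5154
step 2: x_pred=-1.1540  r=4.5040  x^+=1.7286  v^+=1.4751  a^+=1.2416
step 3: x_pred=5.0104  r=-4.7604  x^+=1.9638  v^+=2.8189  a^+=0.4741
step 4: x_pred=6.3748  r=-1.5448  x^+=5.3861  v^+=3.3546  a^+=0.2250
step 5: x_pred=10.3030  r=-5.8530  x^+=6.5571  v^+=3.1846  a^+=-0.7186

x_post = 6.5571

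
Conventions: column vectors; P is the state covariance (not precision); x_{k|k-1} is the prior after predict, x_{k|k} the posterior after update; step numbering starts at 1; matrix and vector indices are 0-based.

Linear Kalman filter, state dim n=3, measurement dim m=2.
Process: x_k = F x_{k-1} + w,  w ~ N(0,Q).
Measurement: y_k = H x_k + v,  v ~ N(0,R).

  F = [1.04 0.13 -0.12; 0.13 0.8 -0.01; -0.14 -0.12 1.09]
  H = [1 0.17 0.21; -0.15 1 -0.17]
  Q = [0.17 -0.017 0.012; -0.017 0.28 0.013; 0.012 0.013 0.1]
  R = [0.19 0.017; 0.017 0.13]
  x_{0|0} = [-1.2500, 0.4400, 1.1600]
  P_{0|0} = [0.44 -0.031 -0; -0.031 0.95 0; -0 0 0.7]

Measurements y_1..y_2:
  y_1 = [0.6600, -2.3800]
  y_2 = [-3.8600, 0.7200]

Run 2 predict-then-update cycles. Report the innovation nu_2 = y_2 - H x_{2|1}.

innov = [-3.7709, 2.4450]

step 1: x^-=[-1.3820, 0.1779, 1.3866]  P^-=[0.6637 0.1158 -0.1540; 0.1158 0.8891 -0.0899; -0.1540 -0.0899 0.9529]  S=[0.8896 0.1622; 0.1622 1.0495]  K=[0.7454 -0.0747; 0.1284 0.8253; 0.0765 -0.2298]  nu=[1.7206, -2.5295]  x^+=[0.0895, -1.6888, 2.0996]  P^+=[0.1816 -0.0028 -0.1941; -0.0028 0.1252 0.0950; -0.1941 0.0950 0.8980]
step 2: x^-=[-0.3784, -1.3604, 2.4787]  P^-=[0.4262 0.0151 -0.3419; 0.0151 0.3617 0.0434; -0.3419 0.0434 1.2066]  S=[0.5445 0.0629; 0.0629 0.4994]  K=[0.6631 -0.0650; 0.0770 0.6952; -0.1253 -0.2053]  nu=[-3.7709, 2.4450]  x^+=[-3.0377, 0.0490, 2.4492]  P^+=[0.1901 -0.0189 -0.2953; -0.0189 0.1103 0.1264; -0.2953 0.1264 1.1737]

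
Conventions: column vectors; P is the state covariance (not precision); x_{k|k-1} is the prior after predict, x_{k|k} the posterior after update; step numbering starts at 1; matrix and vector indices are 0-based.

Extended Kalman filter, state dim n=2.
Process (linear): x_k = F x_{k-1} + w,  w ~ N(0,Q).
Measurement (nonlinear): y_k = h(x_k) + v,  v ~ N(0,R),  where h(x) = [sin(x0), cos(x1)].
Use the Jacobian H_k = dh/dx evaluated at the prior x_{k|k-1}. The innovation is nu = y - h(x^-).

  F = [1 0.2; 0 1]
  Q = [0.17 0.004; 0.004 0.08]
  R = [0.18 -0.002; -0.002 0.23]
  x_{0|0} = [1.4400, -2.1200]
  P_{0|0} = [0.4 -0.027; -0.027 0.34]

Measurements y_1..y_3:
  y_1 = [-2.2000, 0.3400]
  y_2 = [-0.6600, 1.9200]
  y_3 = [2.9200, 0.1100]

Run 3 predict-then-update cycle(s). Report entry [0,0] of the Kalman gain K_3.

K[0,0] = -0.8434

step 1: x^-=[1.0160, -2.1200]  P^-=[0.5728 0.0450; 0.0450 0.4200]  H_jac=[0.5268 0.0000; 0.0000 0.8529]  S=[0.3389 0.0182; 0.0182 0.5356]  K=[0.8880 0.0415; 0.0340 0.6677]  nu=[-3.0500, 0.8620]  x^+=[-1.6566, -1.6482]  P^+=[0.3033 0.0091; 0.0091 0.1800]
step 2: x^-=[-1.9863, -1.6482]  P^-=[0.4841 0.0491; 0.0491 0.2600]  H_jac=[-0.4036 0.0000; 0.0000 0.9970]  S=[0.2589 -0.0218; -0.0218 0.4884]  K=[-0.7492 0.0668; -0.0321 0.5293]  nu=[0.2549, 1.9974]  x^+=[-2.0438, -0.5993]  P^+=[0.3344 0.0169; 0.0169 0.1222]
step 3: x^-=[-2.1636, -0.5993]  P^-=[0.5161 0.0454; 0.0454 0.2022]  H_jac=[-0.5587 0.0000; 0.0000 0.5640]  S=[0.3411 -0.0163; -0.0163 0.2943]  K=[-0.8434 0.0402; -0.0559 0.3843]  nu=[3.7494, -0.7157]  x^+=[-5.3547, -1.0841]  P^+=[0.2719 0.0194; 0.0194 0.1569]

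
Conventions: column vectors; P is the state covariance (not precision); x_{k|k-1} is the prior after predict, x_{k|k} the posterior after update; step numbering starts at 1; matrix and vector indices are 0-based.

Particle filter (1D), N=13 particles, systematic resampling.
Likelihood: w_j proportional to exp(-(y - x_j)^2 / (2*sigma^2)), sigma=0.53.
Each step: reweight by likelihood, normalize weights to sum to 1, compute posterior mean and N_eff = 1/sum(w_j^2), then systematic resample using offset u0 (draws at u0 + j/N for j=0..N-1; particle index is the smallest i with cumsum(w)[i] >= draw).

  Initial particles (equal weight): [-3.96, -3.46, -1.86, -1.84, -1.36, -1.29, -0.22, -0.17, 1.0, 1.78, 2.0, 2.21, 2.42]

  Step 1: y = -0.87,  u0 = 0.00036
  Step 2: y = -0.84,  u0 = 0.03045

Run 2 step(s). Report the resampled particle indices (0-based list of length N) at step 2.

resampled_idx = [1, 2, 3, 4, 5, 5, 6, 7, 8, 9, 10, 11, 12]

step 1: w=[0.0000, 0.0000, 0.0663, 0.0711, 0.2474, 0.2771, 0.1788, 0.1586, 0.0008, 0.0000, 0.0000, 0.0000, 0.0000]  mean=-1.0135  Neff=4.8885  idx=[2, 3, 4, 4, 4, 5, 5, 5, 5, 6, 6, 7, 7]
step 2: w=[0.0228, 0.0245, 0.0899, 0.0899, 0.0899, 0.1014, 0.1014, 0.1014, 0.1014, 0.0734, 0.0734, 0.0654, 0.0654]  mean=-1.0319  Neff=11.6570  idx=[1, 2, 3, 4, 5, 5, 6, 7, 8, 9, 10, 11, 12]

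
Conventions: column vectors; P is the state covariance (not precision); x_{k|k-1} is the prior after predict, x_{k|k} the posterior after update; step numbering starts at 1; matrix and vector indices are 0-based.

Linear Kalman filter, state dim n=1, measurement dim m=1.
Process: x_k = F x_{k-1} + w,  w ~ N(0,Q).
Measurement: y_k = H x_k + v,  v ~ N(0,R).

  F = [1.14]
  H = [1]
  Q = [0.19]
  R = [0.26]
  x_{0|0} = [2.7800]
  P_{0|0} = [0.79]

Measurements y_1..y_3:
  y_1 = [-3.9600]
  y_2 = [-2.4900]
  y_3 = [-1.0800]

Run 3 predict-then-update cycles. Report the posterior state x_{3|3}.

x_post = [-1.8593]

step 1: x^-=[3.1692]  P^-=[1.2167]  S=[1.4767]  K=[0.8239]  nu=[-7.1292]  x^+=[-2.7048]  P^+=[0.2142]
step 2: x^-=[-3.0834]  P^-=[0.4684]  S=[0.7284]  K=[0.6431]  nu=[0.5934]  x^+=[-2.7018]  P^+=[0.1672]
step 3: x^-=[-3.0801]  P^-=[0.4073]  S=[0.6673]  K=[0.6104]  nu=[2.0001]  x^+=[-1.8593]  P^+=[0.1587]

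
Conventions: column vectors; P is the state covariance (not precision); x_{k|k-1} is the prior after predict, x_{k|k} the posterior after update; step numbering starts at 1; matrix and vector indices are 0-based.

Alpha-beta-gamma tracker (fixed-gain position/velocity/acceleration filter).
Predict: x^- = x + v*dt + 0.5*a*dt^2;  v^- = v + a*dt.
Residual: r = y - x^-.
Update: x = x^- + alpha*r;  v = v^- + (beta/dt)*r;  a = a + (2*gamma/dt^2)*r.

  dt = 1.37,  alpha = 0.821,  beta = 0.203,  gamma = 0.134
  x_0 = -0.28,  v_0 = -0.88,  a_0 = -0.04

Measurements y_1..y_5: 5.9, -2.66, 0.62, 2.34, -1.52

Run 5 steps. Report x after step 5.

x_post = -0.6963

step 1: x_pred=-1.5231  r=7.4231  x^+=4.5713  v^+=0.1651  a^+=1.0199
step 2: x_pred=5.7546  r=-8.4146  x^+=-1.1538  v^+=0.3156  a^+=-0.1816
step 3: x_pred=-0.8918  r=1.5118  x^+=0.3494  v^+=0.2909  a^+=0.0343
step 4: x_pred=0.7800  r=1.5600  x^+=2.0608  v^+=0.5690  a^+=0.2570
step 5: x_pred=3.0815  r=-4.6015  x^+=-0.6963  v^+=0.2393  a^+=-0.4000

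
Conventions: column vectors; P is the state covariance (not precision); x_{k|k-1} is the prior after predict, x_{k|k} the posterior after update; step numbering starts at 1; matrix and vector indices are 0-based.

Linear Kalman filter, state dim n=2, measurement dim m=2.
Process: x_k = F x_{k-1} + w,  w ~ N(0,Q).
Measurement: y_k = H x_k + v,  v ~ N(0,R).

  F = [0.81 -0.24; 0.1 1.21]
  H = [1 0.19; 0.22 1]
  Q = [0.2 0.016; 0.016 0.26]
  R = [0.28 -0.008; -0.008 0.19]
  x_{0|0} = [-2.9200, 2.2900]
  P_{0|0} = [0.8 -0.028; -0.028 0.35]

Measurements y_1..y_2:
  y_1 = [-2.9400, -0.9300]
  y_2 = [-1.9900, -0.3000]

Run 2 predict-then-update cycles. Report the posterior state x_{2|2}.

x_post = [-2.2587, 0.1642]

step 1: x^-=[-2.9148, 2.4789]  P^-=[0.7559 -0.0476; -0.0476 0.7737]  S=[1.0458 0.2557; 0.2557 0.9793]  K=[0.7312 -0.0697; -0.1020 0.8060]  nu=[-0.4962, -2.7676]  x^+=[-3.0847, 0.2989]  P^+=[0.2180 -0.0671; -0.0671 0.1687]
step 2: x^-=[-2.5703, 0.0532]  P^-=[0.3789 -0.0795; -0.0795 0.4929]  S=[0.6465 0.0862; 0.0862 0.6663]  K=[0.5718 -0.0682; -0.0745 0.7232]  nu=[0.5702, 0.2122]  x^+=[-2.2587, 0.1642]  P^+=[0.1711 -0.0552; -0.0552 0.1501]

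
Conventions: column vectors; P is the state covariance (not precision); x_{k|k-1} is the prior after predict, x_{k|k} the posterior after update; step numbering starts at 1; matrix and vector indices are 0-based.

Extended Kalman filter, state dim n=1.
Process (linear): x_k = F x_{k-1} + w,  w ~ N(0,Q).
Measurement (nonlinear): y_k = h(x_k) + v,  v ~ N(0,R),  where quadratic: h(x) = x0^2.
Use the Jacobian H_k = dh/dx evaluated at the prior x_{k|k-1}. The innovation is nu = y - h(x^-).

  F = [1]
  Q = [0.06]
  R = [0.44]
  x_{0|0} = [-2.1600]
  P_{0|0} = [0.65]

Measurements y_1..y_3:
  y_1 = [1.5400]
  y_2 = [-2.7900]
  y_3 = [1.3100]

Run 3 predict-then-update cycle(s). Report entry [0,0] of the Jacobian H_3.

step 1: x^-=[-2.1600]  P^-=[0.7100]  H_jac=[-4.3200]  S=[13.6903]  K=[-0.2240]  nu=[-3.1256]  x^+=[-1.4597]  P^+=[0.0228]
step 2: x^-=[-1.4597]  P^-=[0.0828]  H_jac=[-2.9195]  S=[1.1459]  K=[-0.2110]  nu=[-4.9208]  x^+=[-0.4214]  P^+=[0.0318]
step 3: x^-=[-0.4214]  P^-=[0.0918]  H_jac=[-0.8428]  S=[0.5052]  K=[-0.1532]  nu=[1.1324]  x^+=[-0.5948]  P^+=[0.0800]

H_jac[0,0] = -0.8428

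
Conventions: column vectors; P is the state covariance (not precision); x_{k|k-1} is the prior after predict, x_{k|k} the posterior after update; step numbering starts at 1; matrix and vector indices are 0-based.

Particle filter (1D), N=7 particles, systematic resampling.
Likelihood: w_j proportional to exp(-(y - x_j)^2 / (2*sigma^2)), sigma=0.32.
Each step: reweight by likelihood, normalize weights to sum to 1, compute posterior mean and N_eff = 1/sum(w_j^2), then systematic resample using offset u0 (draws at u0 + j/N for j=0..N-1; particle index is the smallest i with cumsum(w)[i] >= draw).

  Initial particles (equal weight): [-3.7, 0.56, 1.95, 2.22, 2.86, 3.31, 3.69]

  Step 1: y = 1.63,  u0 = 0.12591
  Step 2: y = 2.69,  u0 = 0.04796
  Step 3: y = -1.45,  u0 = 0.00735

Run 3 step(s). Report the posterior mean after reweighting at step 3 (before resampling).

post_mean = 1.9500

step 1: w=[0.0000, 0.0047, 0.7643, 0.2303, 0.0008, 0.0000, 0.0000]  mean=2.0063  Neff=1.5695  idx=[2, 2, 2, 2, 2, 3, 3]
step 2: w=[0.0673, 0.0673, 0.0673, 0.0673, 0.0673, 0.3317, 0.3317]  mean=2.1291  Neff=4.1193  idx=[0, 2, 4, 5, 5, 6, 6]
step 3: w=[0.3333, 0.3333, 0.3333, 0.0000, 0.0000, 0.0000, 0.0000]  mean=1.9500  Neff=3.0007  idx=[0, 0, 0, 1, 1, 2, 2]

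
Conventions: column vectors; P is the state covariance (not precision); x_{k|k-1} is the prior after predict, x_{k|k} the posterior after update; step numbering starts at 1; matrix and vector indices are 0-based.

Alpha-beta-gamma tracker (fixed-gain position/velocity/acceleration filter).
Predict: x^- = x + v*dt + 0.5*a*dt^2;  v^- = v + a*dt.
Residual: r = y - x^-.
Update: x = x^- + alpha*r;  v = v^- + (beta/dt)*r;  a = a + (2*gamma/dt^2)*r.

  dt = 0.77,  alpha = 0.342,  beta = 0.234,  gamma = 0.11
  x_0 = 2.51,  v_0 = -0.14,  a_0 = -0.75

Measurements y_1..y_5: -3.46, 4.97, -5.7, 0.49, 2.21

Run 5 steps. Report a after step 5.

step 1: x_pred=2.1799  r=-5.6399  x^+=0.2510  v^+=-2.4314  a^+=-2.8427
step 2: x_pred=-2.4639  r=7.4339  x^+=0.0785  v^+=-2.3612  a^+=-0.0843
step 3: x_pred=-1.7646  r=-3.9354  x^+=-3.1105  v^+=-3.6221  a^+=-1.5446
step 4: x_pred=-6.3574  r=6.8474  x^+=-4.0156  v^+=-2.7305  a^+=0.9962
step 5: x_pred=-5.8227  r=8.0327  x^+=-3.0755  v^+=0.4777  a^+=3.9768

a_post = 3.9768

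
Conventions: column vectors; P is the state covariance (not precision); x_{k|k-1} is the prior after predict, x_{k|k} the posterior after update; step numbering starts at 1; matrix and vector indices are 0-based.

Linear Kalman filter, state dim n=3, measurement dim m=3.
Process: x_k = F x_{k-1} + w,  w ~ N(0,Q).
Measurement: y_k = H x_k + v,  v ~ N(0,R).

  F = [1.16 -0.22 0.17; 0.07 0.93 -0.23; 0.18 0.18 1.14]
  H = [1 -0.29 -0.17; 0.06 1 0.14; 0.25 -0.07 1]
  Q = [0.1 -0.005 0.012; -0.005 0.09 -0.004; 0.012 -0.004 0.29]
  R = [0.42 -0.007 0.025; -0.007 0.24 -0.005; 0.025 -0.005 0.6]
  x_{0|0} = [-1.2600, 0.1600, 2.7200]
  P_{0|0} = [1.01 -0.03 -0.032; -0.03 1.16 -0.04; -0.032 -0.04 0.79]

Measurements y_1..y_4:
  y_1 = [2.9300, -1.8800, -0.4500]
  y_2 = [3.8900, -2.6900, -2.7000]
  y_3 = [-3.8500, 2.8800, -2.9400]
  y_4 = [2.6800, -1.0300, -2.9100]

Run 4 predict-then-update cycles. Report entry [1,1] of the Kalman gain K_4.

K[1,1] = 0.4577

step 1: x^-=[-1.0344, -0.5650, 2.9028]  P^-=[1.5437 -0.2233 0.2905; -0.2233 1.1543 -0.0516; 0.2905 -0.0516 1.3555]  S=[2.1256 -0.4522 0.5282; -0.4522 1.3900 0.0487; 0.5282 0.0487 2.2179]  K=[0.7367 0.1703 0.1328; -0.0675 0.7966 -0.0863; -0.1217 0.0487 0.6734]  nu=[4.2940, -1.6593, -3.1338]  x^+=[1.4302, -1.9062, 0.1890]  P^+=[0.3186 0.0133 0.0186; 0.0133 0.1979 -0.0469; 0.0186 -0.0469 0.3929]
step 2: x^-=[2.1105, -1.7161, 0.1297]  P^-=[0.5536 -0.0353 0.1845; -0.0353 0.3047 -0.1146; 0.1845 -0.1146 0.8065]  S=[0.9690 -0.0680 0.2460; -0.0680 0.5293 -0.0097; 0.2460 -0.0097 1.5521]  K=[0.5253 0.1146 0.1271; -0.0493 0.5335 -0.0821; -0.0585 0.0206 0.5639]  nu=[1.3039, -1.1187, -3.4775]  x^+=[2.2253, -2.0917, -1.9306]  P^+=[0.2298 0.0050 0.0317; 0.0050 0.1348 -0.0450; 0.0317 -0.0450 0.3257]
step 3: x^-=[2.7133, -1.3455, -2.1769]  P^-=[0.4385 -0.0388 0.1714; -0.0388 0.2438 -0.1076; 0.1714 -0.1076 0.7200]  S=[0.8535 -0.0618 0.2168; -0.0618 0.4676 -0.0145; 0.2168 -0.0145 1.4507]  K=[0.4672 0.0902 0.1267; -0.0522 0.4748 -0.0801; -0.0411 0.0186 0.5374]  nu=[-7.3235, 4.3674, -1.5357]  x^+=[-0.5090, 1.2336, -2.6194]  P^+=[0.2050 0.0004 0.0360; 0.0004 0.1208 -0.0434; 0.0360 -0.0434 0.3093]
step 4: x^-=[-1.3071, 1.7140, -2.8557]  P^-=[0.4079 -0.0430 0.1683; -0.0430 0.2293 -0.1050; 0.1683 -0.1050 0.6995]  S=[0.8247 -0.0639 0.2092; -0.0639 0.4527 -0.0156; 0.2092 -0.0156 1.4264]  K=[0.4490 0.0789 0.1266; -0.0555 0.4577 -0.0793; -0.0362 0.0198 0.5305]  nu=[3.9988, -2.2658, 0.3924]  x^+=[0.3591, 0.4240, -2.8371]  P^+=[0.1970 -0.0019 0.0374; -0.0019 0.1167 -0.0426; 0.0374 -0.0426 0.3050]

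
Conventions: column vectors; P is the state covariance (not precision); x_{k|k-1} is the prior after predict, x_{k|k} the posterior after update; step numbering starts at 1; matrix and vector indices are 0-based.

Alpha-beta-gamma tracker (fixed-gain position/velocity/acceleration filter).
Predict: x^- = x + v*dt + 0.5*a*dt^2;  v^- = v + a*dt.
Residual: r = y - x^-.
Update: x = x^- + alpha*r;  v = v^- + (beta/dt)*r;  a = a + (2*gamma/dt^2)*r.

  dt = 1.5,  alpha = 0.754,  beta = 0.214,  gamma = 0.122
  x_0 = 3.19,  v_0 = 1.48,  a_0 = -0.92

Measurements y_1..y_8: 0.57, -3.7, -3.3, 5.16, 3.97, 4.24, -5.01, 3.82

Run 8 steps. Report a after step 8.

a_post = 0.5534

step 1: x_pred=4.3750  r=-3.8050  x^+=1.5060  v^+=-0.4428  a^+=-1.3326
step 2: x_pred=-0.6575  r=-3.0425  x^+=-2.9515  v^+=-2.8759  a^+=-1.6626
step 3: x_pred=-9.1357  r=5.8357  x^+=-4.7356  v^+=-4.5372  a^+=-1.0297
step 4: x_pred=-12.6998  r=17.8598  x^+=0.7665  v^+=-3.5338  a^+=0.9071
step 5: x_pred=-3.5137  r=7.4837  x^+=2.1290  v^+=-1.1055  a^+=1.7186
step 6: x_pred=2.4042  r=1.8358  x^+=3.7884  v^+=1.7344  a^+=1.9177
step 7: x_pred=8.5474  r=-13.5574  x^+=-1.6749  v^+=2.6767  a^+=0.4475
step 8: x_pred=2.8437  r=0.9763  x^+=3.5798  v^+=3.4873  a^+=0.5534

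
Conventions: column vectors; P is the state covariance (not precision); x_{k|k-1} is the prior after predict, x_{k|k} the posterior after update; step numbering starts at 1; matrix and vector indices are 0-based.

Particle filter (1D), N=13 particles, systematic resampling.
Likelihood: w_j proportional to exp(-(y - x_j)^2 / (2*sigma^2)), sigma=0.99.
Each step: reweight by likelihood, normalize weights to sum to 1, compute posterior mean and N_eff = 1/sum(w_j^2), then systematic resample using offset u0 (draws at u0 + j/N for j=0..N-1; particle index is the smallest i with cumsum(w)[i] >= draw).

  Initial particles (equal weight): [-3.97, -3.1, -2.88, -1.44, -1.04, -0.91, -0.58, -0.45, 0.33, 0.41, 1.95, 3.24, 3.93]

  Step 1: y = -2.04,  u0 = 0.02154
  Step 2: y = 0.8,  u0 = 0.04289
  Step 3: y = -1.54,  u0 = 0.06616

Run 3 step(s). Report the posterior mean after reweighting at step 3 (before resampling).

step 1: w=[0.0366, 0.1381, 0.1709, 0.2039, 0.1471, 0.1277, 0.0826, 0.0675, 0.0140, 0.0115, 0.0001, 0.0000, 0.0000]  mean=-1.6976  Neff=7.0984  idx=[0, 1, 2, 2, 2, 3, 3, 4, 4, 5, 5, 6, 7]
step 2: w=[0.0000, 0.0002, 0.0006, 0.0006, 0.0006, 0.0431, 0.0431, 0.0992, 0.0992, 0.1255, 0.1255, 0.2111, 0.2514]  mean=-0.8000  Neff=6.1483  idx=[5, 7, 8, 8, 9, 10, 10, 11, 11, 11, 12, 12, 12]
step 3: w=[0.1037, 0.0917, 0.0917, 0.0917, 0.0851, 0.0851, 0.0851, 0.0651, 0.0651, 0.0651, 0.0568, 0.0568, 0.0568]  mean=-0.8578  Neff=12.4805  idx=[0, 1, 2, 3, 3, 4, 5, 6, 7, 8, 10, 11, 12]

post_mean = -0.8578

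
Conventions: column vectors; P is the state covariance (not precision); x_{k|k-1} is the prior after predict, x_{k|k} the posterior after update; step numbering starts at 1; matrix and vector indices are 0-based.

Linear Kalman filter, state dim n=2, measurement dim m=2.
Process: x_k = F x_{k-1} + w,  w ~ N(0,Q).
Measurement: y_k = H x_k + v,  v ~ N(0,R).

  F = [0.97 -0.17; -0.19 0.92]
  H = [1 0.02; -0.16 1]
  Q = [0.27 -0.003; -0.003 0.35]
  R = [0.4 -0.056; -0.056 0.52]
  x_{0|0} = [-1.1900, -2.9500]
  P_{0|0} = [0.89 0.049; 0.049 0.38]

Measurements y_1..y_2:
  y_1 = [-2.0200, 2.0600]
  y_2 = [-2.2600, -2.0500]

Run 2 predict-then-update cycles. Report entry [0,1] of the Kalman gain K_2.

step 1: x^-=[-0.6528, -2.4879]  P^-=[1.1022 -0.1811; -0.1811 0.6866]  S=[1.4953 -0.3992; -0.3992 1.2928]  K=[0.7203 -0.0541; 0.0390 0.5656]  nu=[-1.3174, 4.4435]  x^+=[-1.8422, -0.0262]  P^+=[0.2916 -0.0218; -0.0218 0.2884]
step 2: x^-=[-1.7825, 0.3259]  P^-=[0.5599 -0.1220; -0.1220 0.6123]  S=[0.9552 -0.2550; -0.2550 1.1857]  K=[0.5686 -0.0562; 0.0290 0.5391]  nu=[-0.4840, -2.6611]  x^+=[-1.9081, -1.1227]  P^+=[0.2311 -0.0241; -0.0241 0.2749]

K[0,1] = -0.0562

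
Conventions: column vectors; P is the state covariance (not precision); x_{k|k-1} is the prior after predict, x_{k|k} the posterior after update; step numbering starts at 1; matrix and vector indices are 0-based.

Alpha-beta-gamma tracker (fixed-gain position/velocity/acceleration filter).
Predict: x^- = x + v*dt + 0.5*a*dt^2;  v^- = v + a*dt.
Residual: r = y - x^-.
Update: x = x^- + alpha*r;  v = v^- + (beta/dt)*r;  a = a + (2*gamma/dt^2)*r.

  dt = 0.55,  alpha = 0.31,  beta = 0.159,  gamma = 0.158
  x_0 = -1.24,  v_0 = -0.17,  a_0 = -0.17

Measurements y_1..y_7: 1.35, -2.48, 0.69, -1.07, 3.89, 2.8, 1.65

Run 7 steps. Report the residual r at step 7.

step 1: x_pred=-1.3592  r=2.7092  x^+=-0.5194  v^+=0.5197  a^+=2.6601
step 2: x_pred=0.1688  r=-2.6488  x^+=-0.6523  v^+=1.2170  a^+=-0.1069
step 3: x_pred=0.0009  r=0.6891  x^+=0.2145  v^+=1.3574  a^+=0.6130
step 4: x_pred=1.0538  r=-2.1238  x^+=0.3954  v^+=1.0806  a^+=-1.6056
step 5: x_pred=0.7469  r=3.1431  x^+=1.7213  v^+=1.1061  a^+=1.6777
step 6: x_pred=2.5834  r=0.2166  x^+=2.6505  v^+=2.0915  a^+=1.9040
step 7: x_pred=4.0888  r=-2.4388  x^+=3.3328  v^+=2.4337  a^+=-0.6437

resid = -2.4388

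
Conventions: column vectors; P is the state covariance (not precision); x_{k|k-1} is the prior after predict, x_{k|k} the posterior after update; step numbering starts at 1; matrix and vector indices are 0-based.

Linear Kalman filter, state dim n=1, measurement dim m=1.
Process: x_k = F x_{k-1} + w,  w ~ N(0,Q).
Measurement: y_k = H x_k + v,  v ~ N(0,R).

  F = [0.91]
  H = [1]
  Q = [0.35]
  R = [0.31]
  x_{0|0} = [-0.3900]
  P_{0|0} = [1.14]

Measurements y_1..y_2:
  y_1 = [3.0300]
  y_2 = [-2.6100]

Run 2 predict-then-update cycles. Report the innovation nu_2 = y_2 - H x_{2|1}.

step 1: x^-=[-0.3549]  P^-=[1.2940]  S=[1.6040]  K=[0.8067]  nu=[3.3849]  x^+=[2.3758]  P^+=[0.2501]
step 2: x^-=[2.1620]  P^-=[0.5571]  S=[0.8671]  K=[0.6425]  nu=[-4.7720]  x^+=[-0.9039]  P^+=[0.1992]

innov = [-4.7720]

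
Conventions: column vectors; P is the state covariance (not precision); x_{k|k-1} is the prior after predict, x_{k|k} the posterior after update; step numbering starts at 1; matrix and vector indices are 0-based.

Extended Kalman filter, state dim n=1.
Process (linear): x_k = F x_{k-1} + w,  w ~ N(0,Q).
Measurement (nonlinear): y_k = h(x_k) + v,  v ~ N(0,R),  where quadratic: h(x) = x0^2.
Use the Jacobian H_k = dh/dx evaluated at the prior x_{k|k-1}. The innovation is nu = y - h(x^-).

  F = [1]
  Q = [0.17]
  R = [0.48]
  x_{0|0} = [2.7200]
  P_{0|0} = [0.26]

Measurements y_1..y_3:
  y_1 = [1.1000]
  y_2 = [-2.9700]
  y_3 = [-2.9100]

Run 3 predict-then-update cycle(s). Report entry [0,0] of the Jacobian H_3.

step 1: x^-=[2.7200]  P^-=[0.4300]  H_jac=[5.4400]  S=[13.2052]  K=[0.1771]  nu=[-6.2984]  x^+=[1.6043]  P^+=[0.0156]
step 2: x^-=[1.6043]  P^-=[0.1856]  H_jac=[3.2086]  S=[2.3911]  K=[0.2491]  nu=[-5.5437]  x^+=[0.2234]  P^+=[0.0373]
step 3: x^-=[0.2234]  P^-=[0.2073]  H_jac=[0.4467]  S=[0.5214]  K=[0.1776]  nu=[-2.9599]  x^+=[-0.3023]  P^+=[0.1908]

H_jac[0,0] = 0.4467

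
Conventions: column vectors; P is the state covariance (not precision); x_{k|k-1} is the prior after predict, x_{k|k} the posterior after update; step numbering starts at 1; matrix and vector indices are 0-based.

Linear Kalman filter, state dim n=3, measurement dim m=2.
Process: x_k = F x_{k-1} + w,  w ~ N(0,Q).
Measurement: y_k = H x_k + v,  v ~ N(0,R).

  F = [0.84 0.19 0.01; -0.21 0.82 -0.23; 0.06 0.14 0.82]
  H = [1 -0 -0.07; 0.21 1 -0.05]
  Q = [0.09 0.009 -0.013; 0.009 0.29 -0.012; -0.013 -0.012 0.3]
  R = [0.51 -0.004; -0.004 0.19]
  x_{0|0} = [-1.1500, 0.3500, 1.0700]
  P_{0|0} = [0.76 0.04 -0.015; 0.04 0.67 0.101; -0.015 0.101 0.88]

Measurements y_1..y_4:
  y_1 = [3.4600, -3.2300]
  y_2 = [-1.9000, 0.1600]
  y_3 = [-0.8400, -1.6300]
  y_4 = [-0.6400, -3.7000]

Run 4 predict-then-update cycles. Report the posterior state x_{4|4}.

x_post = [-0.6707, -2.7592, 0.7784]

step 1: x^-=[-0.8888, 0.2824, 0.8574]  P^-=[0.6634 0.0026 0.0610; 0.0026 0.7673 -0.0424; 0.0610 -0.0424 0.9300]  S=[1.1694 0.1402; 0.1402 0.9929]  K=[0.5563 0.0613; -0.0897 0.7881; 0.0058 -0.0774]  nu=[4.4088, -3.2829]  x^+=[1.3625, -2.7004, 1.1372]  P^+=[0.2882 -0.0477 0.0680; -0.0477 0.1610 0.0172; 0.0680 0.0172 0.9241]
step 2: x^-=[0.6428, -2.7620, 0.6362]  P^-=[0.2853 -0.0637 0.0568; -0.0637 0.4763 -0.1740; 0.0568 -0.1740 0.9354]  S=[0.7919 0.0040; 0.0040 0.6707]  K=[0.3553 -0.0120; -0.0686 0.7036; -0.0094 -0.3113]  nu=[-2.4983, 2.8188]  x^+=[-0.2786, -0.6072, -0.2179]  P^+=[0.1852 -0.0397 0.0574; -0.0397 0.1409 -0.0276; 0.0574 -0.0276 0.8703]
step 3: x^-=[-0.3516, -0.3893, -0.2804]  P^-=[0.2141 -0.0397 0.0373; -0.0397 0.4686 -0.1914; 0.0373 -0.1914 0.8872]  S=[0.7232 0.0153; 0.0153 0.6720]  K=[0.2924 -0.0017; -0.0512 0.7004; -0.0271 -0.3387]  nu=[-0.5080, -1.1809]  x^+=[-0.4982, -1.1903, 0.1333]  P^+=[0.1522 -0.0312 0.0442; -0.0312 0.1382 -0.0330; 0.0442 -0.0330 0.8094]
step 4: x^-=[-0.6433, -0.9021, -0.0872]  P^-=[0.1931 -0.0259 0.0262; -0.0259 0.4599 -0.1807; 0.0262 -0.1807 0.8437]  S=[0.7036 0.0245; 0.0245 0.6672]  K=[0.2715 0.0100; -0.0431 0.6963; -0.0354 -0.3245]  nu=[-0.0028, -2.6671]  x^+=[-0.6707, -2.7592, 0.7784]  P^+=[0.1411 -0.0269 0.0373; -0.0269 0.1366 -0.0307; 0.0373 -0.0307 0.7720]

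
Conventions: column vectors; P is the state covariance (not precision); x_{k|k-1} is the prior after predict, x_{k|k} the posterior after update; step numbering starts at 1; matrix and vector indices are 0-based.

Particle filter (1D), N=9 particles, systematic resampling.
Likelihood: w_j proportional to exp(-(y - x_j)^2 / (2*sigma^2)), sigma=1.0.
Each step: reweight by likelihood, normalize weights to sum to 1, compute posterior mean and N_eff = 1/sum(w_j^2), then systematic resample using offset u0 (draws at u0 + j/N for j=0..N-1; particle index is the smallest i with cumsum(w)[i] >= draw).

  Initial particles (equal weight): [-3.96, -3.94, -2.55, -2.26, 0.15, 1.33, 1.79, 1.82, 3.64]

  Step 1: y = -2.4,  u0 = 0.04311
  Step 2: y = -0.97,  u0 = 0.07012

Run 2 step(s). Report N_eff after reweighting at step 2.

step 1: w=[0.1130, 0.1166, 0.3773, 0.3779, 0.0148, 0.0004, 0.0001, 0.0001, 0.0000]  mean=-2.7200  Neff=3.2081  idx=[0, 1, 2, 2, 2, 2, 3, 3, 3]
step 2: w=[0.0046, 0.0049, 0.1159, 0.1159, 0.1159, 0.1159, 0.1757, 0.1757, 0.1757]  mean=-2.4105  Neff=6.8341  idx=[2, 3, 4, 5, 6, 6, 7, 8, 8]

N_eff = 6.8341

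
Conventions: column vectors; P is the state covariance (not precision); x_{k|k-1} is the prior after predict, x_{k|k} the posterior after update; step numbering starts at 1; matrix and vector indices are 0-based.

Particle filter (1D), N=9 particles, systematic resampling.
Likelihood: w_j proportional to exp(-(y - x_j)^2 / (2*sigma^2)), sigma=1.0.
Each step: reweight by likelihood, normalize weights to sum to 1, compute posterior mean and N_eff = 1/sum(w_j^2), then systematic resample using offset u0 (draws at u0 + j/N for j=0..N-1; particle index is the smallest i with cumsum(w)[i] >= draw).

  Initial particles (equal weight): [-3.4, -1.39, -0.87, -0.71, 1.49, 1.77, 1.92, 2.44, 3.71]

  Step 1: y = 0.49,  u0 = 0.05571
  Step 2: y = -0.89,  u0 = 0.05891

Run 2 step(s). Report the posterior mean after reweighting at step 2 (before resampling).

post_mean = -0.8010

step 1: w=[0.0002, 0.0653, 0.1516, 0.1860, 0.2318, 0.1685, 0.1375, 0.0571, 0.0021]  mean=0.6994  Neff=6.0205  idx=[1, 2, 3, 3, 4, 4, 5, 6, 7]
step 2: w=[0.2195, 0.2487, 0.2447, 0.2447, 0.0146, 0.0146, 0.0072, 0.0048, 0.0010]  mean=-0.8010  Neff=4.3414  idx=[0, 0, 1, 1, 2, 2, 3, 3, 3]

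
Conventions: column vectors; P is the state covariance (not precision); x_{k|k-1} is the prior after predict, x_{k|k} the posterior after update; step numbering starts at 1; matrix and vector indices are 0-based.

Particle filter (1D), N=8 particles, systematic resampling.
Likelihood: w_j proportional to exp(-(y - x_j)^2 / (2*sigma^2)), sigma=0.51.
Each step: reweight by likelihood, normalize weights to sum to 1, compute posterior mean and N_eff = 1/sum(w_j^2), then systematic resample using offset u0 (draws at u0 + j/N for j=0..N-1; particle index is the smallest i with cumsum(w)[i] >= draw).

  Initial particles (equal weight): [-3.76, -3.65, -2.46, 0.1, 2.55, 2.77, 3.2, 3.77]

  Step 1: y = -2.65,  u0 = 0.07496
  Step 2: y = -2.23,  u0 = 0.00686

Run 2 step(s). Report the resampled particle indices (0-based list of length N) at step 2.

resampled_idx = [2, 2, 3, 4, 5, 5, 6, 7]

step 1: w=[0.0798, 0.1247, 0.7955, 0.0000, 0.0000, 0.0000, 0.0000, 0.0000]  mean=-2.7122  Neff=1.5274  idx=[0, 1, 2, 2, 2, 2, 2, 2]
step 2: w=[0.0020, 0.0038, 0.1657, 0.1657, 0.1657, 0.1657, 0.1657, 0.1657]  mean=-2.4672  Neff=6.0700  idx=[2, 2, 3, 4, 5, 5, 6, 7]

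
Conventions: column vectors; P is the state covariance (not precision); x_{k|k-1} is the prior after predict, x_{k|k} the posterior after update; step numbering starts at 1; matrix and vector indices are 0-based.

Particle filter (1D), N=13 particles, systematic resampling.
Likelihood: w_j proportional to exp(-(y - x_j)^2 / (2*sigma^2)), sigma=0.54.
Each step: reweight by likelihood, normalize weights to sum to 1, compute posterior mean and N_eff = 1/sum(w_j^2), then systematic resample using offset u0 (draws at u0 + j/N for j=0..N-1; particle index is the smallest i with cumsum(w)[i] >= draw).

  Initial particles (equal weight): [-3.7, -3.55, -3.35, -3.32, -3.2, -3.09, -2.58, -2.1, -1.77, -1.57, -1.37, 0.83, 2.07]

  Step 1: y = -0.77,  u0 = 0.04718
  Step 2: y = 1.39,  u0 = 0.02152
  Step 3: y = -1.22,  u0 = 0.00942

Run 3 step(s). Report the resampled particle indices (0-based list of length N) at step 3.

step 1: w=[0.0000, 0.0000, 0.0000, 0.0000, 0.0000, 0.0001, 0.0033, 0.0431, 0.1611, 0.2986, 0.4827, 0.0111, 0.0000]  mean=-1.5054  Neff=2.8563  idx=[8, 8, 8, 9, 9, 9, 10, 10, 10, 10, 10, 10, 10]
step 2: w=[0.0023, 0.0023, 0.0023, 0.0188, 0.0188, 0.0188, 0.1338, 0.1338, 0.1338, 0.1338, 0.1338, 0.1338, 0.1338]  mean=-1.3841  Neff=7.9112  idx=[3, 6, 6, 7, 7, 8, 9, 9, 10, 10, 11, 12, 12]
step 3: w=[0.0656, 0.0779, 0.0779, 0.0779, 0.0779, 0.0779, 0.0779, 0.0779, 0.0779, 0.0779, 0.0779, 0.0779, 0.0779]  mean=-1.3831  Neff=12.9766  idx=[0, 1, 2, 3, 4, 5, 6, 7, 8, 9, 10, 11, 12]

resampled_idx = [0, 1, 2, 3, 4, 5, 6, 7, 8, 9, 10, 11, 12]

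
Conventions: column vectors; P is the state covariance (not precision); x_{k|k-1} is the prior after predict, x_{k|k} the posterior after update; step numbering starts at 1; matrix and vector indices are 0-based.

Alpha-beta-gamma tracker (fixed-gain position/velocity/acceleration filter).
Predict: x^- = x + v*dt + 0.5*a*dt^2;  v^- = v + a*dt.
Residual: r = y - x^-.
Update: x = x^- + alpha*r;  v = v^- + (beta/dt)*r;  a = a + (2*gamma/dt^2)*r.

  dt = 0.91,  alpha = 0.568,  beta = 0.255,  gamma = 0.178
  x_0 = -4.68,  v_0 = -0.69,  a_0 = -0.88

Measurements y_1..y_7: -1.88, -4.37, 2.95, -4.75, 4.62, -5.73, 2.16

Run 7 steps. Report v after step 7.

v_post = -1.9845

step 1: x_pred=-5.6723  r=3.7923  x^+=-3.5183  v^+=-0.4281  a^+=0.7503
step 2: x_pred=-3.5972  r=-0.7728  x^+=-4.0362  v^+=0.0381  a^+=0.4181
step 3: x_pred=-3.8284  r=6.7784  x^+=0.0217  v^+=2.3180  a^+=3.3321
step 4: x_pred=3.5107  r=-8.2607  x^+=-1.1814  v^+=3.0354  a^+=-0.2192
step 5: x_pred=1.4901  r=3.1299  x^+=3.2679  v^+=3.7130  a^+=1.1264
step 6: x_pred=7.1130  r=-12.8430  x^+=-0.1818  v^+=1.1391  a^+=-4.3948
step 7: x_pred=-0.9649  r=3.1249  x^+=0.8100  v^+=-1.9845  a^+=-3.0514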